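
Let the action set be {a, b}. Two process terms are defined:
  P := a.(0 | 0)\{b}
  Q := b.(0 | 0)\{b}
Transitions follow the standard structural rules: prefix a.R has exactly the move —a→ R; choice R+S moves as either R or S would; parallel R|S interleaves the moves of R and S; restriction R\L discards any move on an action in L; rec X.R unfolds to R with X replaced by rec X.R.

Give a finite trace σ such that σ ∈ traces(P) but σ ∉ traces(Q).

a

Reachable graph of P (2 states):
  u0 = a.(0 | 0)\{b} :: —a→ u1
  u1 = (0 | 0)\{b} :: deadlocked
Reachable graph of Q (2 states):
  v0 = b.(0 | 0)\{b} :: —b→ v1
  v1 = (0 | 0)\{b} :: deadlocked
Trace ⟨a⟩ through P, begin at {u0}:
  step 1 (a): {u1}
  ✓ P
Trace ⟨a⟩ through Q, begin at {v0}:
  step 1 (a): no successor for Q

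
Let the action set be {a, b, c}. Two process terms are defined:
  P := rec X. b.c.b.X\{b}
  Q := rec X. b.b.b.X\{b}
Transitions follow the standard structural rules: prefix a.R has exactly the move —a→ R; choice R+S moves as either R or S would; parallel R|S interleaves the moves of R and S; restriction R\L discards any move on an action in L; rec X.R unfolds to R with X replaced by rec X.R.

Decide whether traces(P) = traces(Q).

NO — witness ⟨bc⟩

Reachable graph of P (4 states):
  p0 = rec X. b.c.b.X\{b} has moves -b-> p1
  p1 = c.b.(rec X. b.c.b.X\{b})\{b} has moves -c-> p2
  p2 = b.(rec X. b.c.b.X\{b})\{b} has moves -b-> p3
  p3 = (rec X. b.c.b.X\{b})\{b} has moves ∅
Reachable graph of Q (4 states):
  q0 = rec X. b.b.b.X\{b} has moves -b-> q1
  q1 = b.b.(rec X. b.b.b.X\{b})\{b} has moves -b-> q2
  q2 = b.(rec X. b.b.b.X\{b})\{b} has moves -b-> q3
  q3 = (rec X. b.b.b.X\{b})\{b} has moves ∅
Run σ = ⟨bc⟩ on P: start {p0}
  [1] b ⇒ {p1}
  [2] c ⇒ {p2}
  P completes σ.
Run σ = ⟨bc⟩ on Q: start {q0}
  [1] b ⇒ {q1}
  [2] c ⇒ ∅ (Q stuck)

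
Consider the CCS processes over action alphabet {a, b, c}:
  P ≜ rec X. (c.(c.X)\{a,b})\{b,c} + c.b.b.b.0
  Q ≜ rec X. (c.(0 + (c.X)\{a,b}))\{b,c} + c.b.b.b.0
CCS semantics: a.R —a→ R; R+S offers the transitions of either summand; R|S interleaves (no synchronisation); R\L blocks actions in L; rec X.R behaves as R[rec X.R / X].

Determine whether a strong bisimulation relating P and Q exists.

Reachable graph of P (5 states):
  m0 = rec X. (c.(c.X)\{a,b})\{b,c} + c.b.b.b.0 has moves ··c··> m1
  m1 = b.b.b.0 has moves ··b··> m2
  m2 = b.b.0 has moves ··b··> m3
  m3 = b.0 has moves ··b··> m4
  m4 = 0 has moves ∅
Reachable graph of Q (5 states):
  n0 = rec X. (c.(0 + (c.X)\{a,b}))\{b,c} + c.b.b.b.0 has moves ··c··> n1
  n1 = b.b.b.0 has moves ··b··> n2
  n2 = b.b.0 has moves ··b··> n3
  n3 = b.0 has moves ··b··> n4
  n4 = 0 has moves ∅
Coarsest stable partition (strong bisimilarity classes):
  B0 = {m0, n0}
  B1 = {m1, n1}
  B2 = {m2, n2}
  B3 = {m3, n3}
  B4 = {m4, n4}
m0 ∈ B0, n0 ∈ B0 → same block

YES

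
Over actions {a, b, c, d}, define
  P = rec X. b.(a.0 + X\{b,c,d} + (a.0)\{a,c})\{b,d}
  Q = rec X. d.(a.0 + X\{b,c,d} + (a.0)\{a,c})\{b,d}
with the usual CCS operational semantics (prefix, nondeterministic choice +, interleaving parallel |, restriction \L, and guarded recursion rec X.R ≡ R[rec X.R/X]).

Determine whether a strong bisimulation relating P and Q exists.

P's transition system — 3 states:
  m0 = rec X. b.(a.0 + X\{b,c,d} + (a.0)\{a,c})\{b,d} has moves =b=> m1
  m1 = (a.0 + (rec X. b.(a.0 + X\{b,c,d} + (a.0)\{a,c})\{b,d})\{b,c,d} + (a.0)\{a,c})\{b,d} has moves =a=> m2
  m2 = 0\{b,d} has moves deadlocked
Q's transition system — 3 states:
  n0 = rec X. d.(a.0 + X\{b,c,d} + (a.0)\{a,c})\{b,d} has moves =d=> n1
  n1 = (a.0 + (rec X. d.(a.0 + X\{b,c,d} + (a.0)\{a,c})\{b,d})\{b,c,d} + (a.0)\{a,c})\{b,d} has moves =a=> n2
  n2 = 0\{b,d} has moves deadlocked
Coarsest stable partition (strong bisimilarity classes):
  B0 = {m0}
  B1 = {m1, n1}
  B2 = {m2, n2}
  B3 = {n0}
m0 ∈ B0, n0 ∈ B3 → different blocks

not bisimilar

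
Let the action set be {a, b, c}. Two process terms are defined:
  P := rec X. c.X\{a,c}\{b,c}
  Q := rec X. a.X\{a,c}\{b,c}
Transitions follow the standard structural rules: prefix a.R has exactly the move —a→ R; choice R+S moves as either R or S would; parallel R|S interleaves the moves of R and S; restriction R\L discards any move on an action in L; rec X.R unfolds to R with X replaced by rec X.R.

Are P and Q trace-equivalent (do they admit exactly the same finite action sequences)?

NO — witness ⟨c⟩

P's transition system — 2 states:
  u0 = rec X. c.X\{a,c}\{b,c} | —c→ u1
  u1 = (rec X. c.X\{a,c}\{b,c})\{a,c}\{b,c} | ·
Q's transition system — 2 states:
  v0 = rec X. a.X\{a,c}\{b,c} | —a→ v1
  v1 = (rec X. a.X\{a,c}\{b,c})\{a,c}\{b,c} | ·
Run σ = ⟨c⟩ on P: start {u0}
  [1] c ⇒ {u1}
  — P admits the full trace.
Run σ = ⟨c⟩ on Q: start {v0}
  [1] c ⇒ ∅ (Q stuck)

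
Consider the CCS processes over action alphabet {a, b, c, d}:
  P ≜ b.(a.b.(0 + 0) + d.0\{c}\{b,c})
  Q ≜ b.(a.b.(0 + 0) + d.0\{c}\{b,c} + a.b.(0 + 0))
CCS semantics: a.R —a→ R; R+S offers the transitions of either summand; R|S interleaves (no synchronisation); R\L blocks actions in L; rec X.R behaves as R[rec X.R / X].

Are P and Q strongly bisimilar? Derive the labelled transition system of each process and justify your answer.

YES

P's transition system — 5 states:
  m0 = b.(a.b.(0 + 0) + d.0\{c}\{b,c}) | ··b··> m1
  m1 = a.b.(0 + 0) + d.0\{c}\{b,c} | ··a··> m2, ··d··> m3
  m2 = b.(0 + 0) | ··b··> m4
  m3 = 0\{c}\{b,c} | (no moves)
  m4 = 0 + 0 | (no moves)
Q's transition system — 5 states:
  n0 = b.(a.b.(0 + 0) + d.0\{c}\{b,c} + a.b.(0 + 0)) | ··b··> n1
  n1 = a.b.(0 + 0) + d.0\{c}\{b,c} + a.b.(0 + 0) | ··a··> n2, ··d··> n3
  n2 = b.(0 + 0) | ··b··> n4
  n3 = 0\{c}\{b,c} | (no moves)
  n4 = 0 + 0 | (no moves)
Coarsest stable partition (strong bisimilarity classes):
  B0 = {m0, n0}
  B1 = {m1, n1}
  B2 = {m2, n2}
  B3 = {m3, m4, n3, n4}
m0 ∈ B0, n0 ∈ B0 → same block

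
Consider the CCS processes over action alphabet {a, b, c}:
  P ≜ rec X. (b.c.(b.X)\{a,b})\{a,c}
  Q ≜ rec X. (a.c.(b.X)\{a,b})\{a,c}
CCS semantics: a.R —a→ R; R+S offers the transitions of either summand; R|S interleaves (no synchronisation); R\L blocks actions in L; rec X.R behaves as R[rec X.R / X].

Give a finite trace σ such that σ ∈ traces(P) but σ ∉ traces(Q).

b

P's transition system — 2 states:
  m0 = rec X. (b.c.(b.X)\{a,b})\{a,c} | —b→ m1
  m1 = (c.(b.(rec X. (b.c.(b.X)\{a,b})\{a,c}))\{a,b})\{a,c} | deadlocked
Q's transition system — 1 states:
  n0 = rec X. (a.c.(b.X)\{a,b})\{a,c} | deadlocked
Executing b from P (initial set {m0}):
  step 1 (b): {m1}
  — P admits the full trace.
Executing b from Q (initial set {n0}):
  step 1 (b): ∅  — Q cannot continue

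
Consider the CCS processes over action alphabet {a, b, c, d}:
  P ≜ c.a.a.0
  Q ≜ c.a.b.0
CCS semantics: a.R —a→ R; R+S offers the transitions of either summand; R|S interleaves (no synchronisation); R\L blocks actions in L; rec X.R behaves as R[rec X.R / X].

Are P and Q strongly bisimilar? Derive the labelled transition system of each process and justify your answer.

Reachable graph of P (4 states):
  u0 = c.a.a.0 → --c--▸ u1
  u1 = a.a.0 → --a--▸ u2
  u2 = a.0 → --a--▸ u3
  u3 = 0 → ·
Reachable graph of Q (4 states):
  v0 = c.a.b.0 → --c--▸ v1
  v1 = a.b.0 → --a--▸ v2
  v2 = b.0 → --b--▸ v3
  v3 = 0 → ·
Bisimilarity quotient blocks:
  B0 = {u0}
  B1 = {u1}
  B2 = {u2}
  B3 = {u3, v3}
  B4 = {v0}
  B5 = {v1}
  B6 = {v2}
u0 ∈ B0, v0 ∈ B4 → different blocks

NO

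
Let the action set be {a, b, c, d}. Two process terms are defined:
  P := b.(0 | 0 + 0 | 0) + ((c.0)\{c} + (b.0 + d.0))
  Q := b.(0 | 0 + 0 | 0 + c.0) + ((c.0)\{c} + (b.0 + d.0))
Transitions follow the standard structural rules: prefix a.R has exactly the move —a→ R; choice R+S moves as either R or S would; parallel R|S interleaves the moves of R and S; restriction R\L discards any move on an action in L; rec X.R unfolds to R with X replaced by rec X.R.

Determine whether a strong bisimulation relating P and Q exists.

P's transition system — 3 states:
  s0 = b.(0 | 0 + 0 | 0) + ((c.0)\{c} + (b.0 + d.0)) ⊢ --b--▸ s1, --b--▸ s2, --d--▸ s1
  s1 = 0 ⊢ ·
  s2 = 0 | 0 + 0 | 0 ⊢ ·
Q's transition system — 3 states:
  t0 = b.(0 | 0 + 0 | 0 + c.0) + ((c.0)\{c} + (b.0 + d.0)) ⊢ --b--▸ t1, --b--▸ t2, --d--▸ t1
  t1 = 0 ⊢ ·
  t2 = 0 | 0 + 0 | 0 + c.0 ⊢ --c--▸ t1
Bisimilarity quotient blocks:
  B0 = {s0}
  B1 = {s1, s2, t1}
  B2 = {t0}
  B3 = {t2}
s0 ∈ B0, t0 ∈ B2 → different blocks

P ≁ Q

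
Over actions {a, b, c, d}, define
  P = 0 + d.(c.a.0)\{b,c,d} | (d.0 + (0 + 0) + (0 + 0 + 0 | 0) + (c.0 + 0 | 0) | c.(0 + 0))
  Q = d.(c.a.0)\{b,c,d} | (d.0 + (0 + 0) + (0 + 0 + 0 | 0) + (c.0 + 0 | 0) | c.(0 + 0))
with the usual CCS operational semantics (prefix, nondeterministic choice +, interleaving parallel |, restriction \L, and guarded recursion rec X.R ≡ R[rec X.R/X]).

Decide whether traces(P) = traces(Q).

traces(P) = traces(Q)

LTS(P): 10 reachable states
  p0 = 0 + d.(c.a.0)\{b,c,d} | (d.0 + (0 + 0) + (0 + 0 + 0 | 0) + (c.0 + 0 | 0) | c.(0 + 0)) :: —c→ p1, —c→ p2, —d→ p3, —d→ p4
  p1 = d.(c.a.0)\{b,c,d} | ((c.0 + 0 | 0) | (0 + 0)) :: —c→ p5, —d→ p6
  p2 = d.(c.a.0)\{b,c,d} | (0 | c.(0 + 0)) :: —c→ p5, —d→ p7
  p3 = (c.a.0)\{b,c,d} | (d.0 + (0 + 0) + (0 + 0 + 0 | 0) + (c.0 + 0 | 0) | c.(0 + 0)) :: —c→ p6, —c→ p7, —d→ p8
  p4 = d.(c.a.0)\{b,c,d} | 0 :: —d→ p8
  p5 = d.(c.a.0)\{b,c,d} | (0 | (0 + 0)) :: —d→ p9
  p6 = (c.a.0)\{b,c,d} | ((c.0 + 0 | 0) | (0 + 0)) :: —c→ p9
  p7 = (c.a.0)\{b,c,d} | (0 | c.(0 + 0)) :: —c→ p9
  p8 = (c.a.0)\{b,c,d} | 0 :: stopped
  p9 = (c.a.0)\{b,c,d} | (0 | (0 + 0)) :: stopped
LTS(Q): 10 reachable states
  q0 = d.(c.a.0)\{b,c,d} | (d.0 + (0 + 0) + (0 + 0 + 0 | 0) + (c.0 + 0 | 0) | c.(0 + 0)) :: —c→ q1, —c→ q2, —d→ q3, —d→ q4
  q1 = d.(c.a.0)\{b,c,d} | ((c.0 + 0 | 0) | (0 + 0)) :: —c→ q5, —d→ q6
  q2 = d.(c.a.0)\{b,c,d} | (0 | c.(0 + 0)) :: —c→ q5, —d→ q7
  q3 = (c.a.0)\{b,c,d} | (d.0 + (0 + 0) + (0 + 0 + 0 | 0) + (c.0 + 0 | 0) | c.(0 + 0)) :: —c→ q6, —c→ q7, —d→ q8
  q4 = d.(c.a.0)\{b,c,d} | 0 :: —d→ q8
  q5 = d.(c.a.0)\{b,c,d} | (0 | (0 + 0)) :: —d→ q9
  q6 = (c.a.0)\{b,c,d} | ((c.0 + 0 | 0) | (0 + 0)) :: —c→ q9
  q7 = (c.a.0)\{b,c,d} | (0 | c.(0 + 0)) :: —c→ q9
  q8 = (c.a.0)\{b,c,d} | 0 :: stopped
  q9 = (c.a.0)\{b,c,d} | (0 | (0 + 0)) :: stopped
Bisimilarity quotient blocks:
  B0 = {p0, q0}
  B1 = {p1, p2, q1, q2}
  B2 = {p4, p5, q4, q5}
  B3 = {p8, p9, q8, q9}
  B4 = {p6, p7, q6, q7}
  B5 = {p3, q3}
p0 ∈ B0, q0 ∈ B0 → same block
Bisimilar ⇒ trace-equivalent.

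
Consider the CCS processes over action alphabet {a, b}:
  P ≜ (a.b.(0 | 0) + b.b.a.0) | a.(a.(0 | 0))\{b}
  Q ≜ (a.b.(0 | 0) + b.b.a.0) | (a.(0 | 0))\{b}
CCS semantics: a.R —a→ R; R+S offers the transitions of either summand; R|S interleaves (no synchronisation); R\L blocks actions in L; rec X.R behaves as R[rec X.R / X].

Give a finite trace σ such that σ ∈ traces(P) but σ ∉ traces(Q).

aaa

Reachable graph of P (18 states):
  s0 = (a.b.(0 | 0) + b.b.a.0) | a.(a.(0 | 0))\{b} | ··a··> s1, ··a··> s2, ··b··> s3
  s1 = (a.b.(0 | 0) + b.b.a.0) | (a.(0 | 0))\{b} | ··a··> s4, ··a··> s5, ··b··> s6
  s2 = b.(0 | 0) | a.(a.(0 | 0))\{b} | ··a··> s5, ··b··> s7
  s3 = b.a.0 | a.(a.(0 | 0))\{b} | ··a··> s6, ··b··> s8
  s4 = (a.b.(0 | 0) + b.b.a.0) | (0 | 0)\{b} | ··a··> s9, ··b··> s10
  s5 = b.(0 | 0) | (a.(0 | 0))\{b} | ··a··> s9, ··b··> s11
  s6 = b.a.0 | (a.(0 | 0))\{b} | ··a··> s10, ··b··> s12
  s7 = 0 | 0 | a.(a.(0 | 0))\{b} | ··a··> s11
  s8 = a.0 | a.(a.(0 | 0))\{b} | ··a··> s12, ··a··> s13
  s9 = b.(0 | 0) | (0 | 0)\{b} | ··b··> s14
  s10 = b.a.0 | (0 | 0)\{b} | ··b··> s15
  s11 = 0 | 0 | (a.(0 | 0))\{b} | ··a··> s14
  s12 = a.0 | (a.(0 | 0))\{b} | ··a··> s15, ··a··> s16
  s13 = 0 | a.(a.(0 | 0))\{b} | ··a··> s16
  s14 = 0 | 0 | (0 | 0)\{b} | (no moves)
  s15 = a.0 | (0 | 0)\{b} | ··a··> s17
  s16 = 0 | (a.(0 | 0))\{b} | ··a··> s17
  s17 = 0 | (0 | 0)\{b} | (no moves)
Reachable graph of Q (12 states):
  t0 = (a.b.(0 | 0) + b.b.a.0) | (a.(0 | 0))\{b} | ··a··> t1, ··a··> t2, ··b··> t3
  t1 = (a.b.(0 | 0) + b.b.a.0) | (0 | 0)\{b} | ··a··> t4, ··b··> t5
  t2 = b.(0 | 0) | (a.(0 | 0))\{b} | ··a··> t4, ··b··> t6
  t3 = b.a.0 | (a.(0 | 0))\{b} | ··a··> t5, ··b··> t7
  t4 = b.(0 | 0) | (0 | 0)\{b} | ··b··> t8
  t5 = b.a.0 | (0 | 0)\{b} | ··b··> t9
  t6 = 0 | 0 | (a.(0 | 0))\{b} | ··a··> t8
  t7 = a.0 | (a.(0 | 0))\{b} | ··a··> t10, ··a··> t9
  t8 = 0 | 0 | (0 | 0)\{b} | (no moves)
  t9 = a.0 | (0 | 0)\{b} | ··a··> t11
  t10 = 0 | (a.(0 | 0))\{b} | ··a··> t11
  t11 = 0 | (0 | 0)\{b} | (no moves)
Run σ = ⟨aaa⟩ on P: start {s0}
  step 1 (a): {s1, s2}
  step 2 (a): {s4, s5}
  step 3 (a): {s9}
  — P admits the full trace.
Run σ = ⟨aaa⟩ on Q: start {t0}
  step 1 (a): {t1, t2}
  step 2 (a): {t4}
  step 3 (a): ∅  — Q cannot continue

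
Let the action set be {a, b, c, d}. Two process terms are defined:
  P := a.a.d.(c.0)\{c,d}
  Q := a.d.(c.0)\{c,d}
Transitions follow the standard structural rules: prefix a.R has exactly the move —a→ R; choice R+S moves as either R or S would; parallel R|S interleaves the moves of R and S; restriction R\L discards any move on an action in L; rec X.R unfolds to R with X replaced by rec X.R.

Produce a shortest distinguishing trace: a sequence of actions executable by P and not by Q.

Reachable graph of P (4 states):
  s0 = a.a.d.(c.0)\{c,d} :: -a-> s1
  s1 = a.d.(c.0)\{c,d} :: -a-> s2
  s2 = d.(c.0)\{c,d} :: -d-> s3
  s3 = (c.0)\{c,d} :: ·
Reachable graph of Q (3 states):
  t0 = a.d.(c.0)\{c,d} :: -a-> t1
  t1 = d.(c.0)\{c,d} :: -d-> t2
  t2 = (c.0)\{c,d} :: ·
Trace ⟨aa⟩ through P, begin at {s0}:
  [1] a ⇒ {s1}
  [2] a ⇒ {s2}
  P completes σ.
Trace ⟨aa⟩ through Q, begin at {t0}:
  [1] a ⇒ {t1}
  [2] a ⇒ ∅ (Q stuck)

aa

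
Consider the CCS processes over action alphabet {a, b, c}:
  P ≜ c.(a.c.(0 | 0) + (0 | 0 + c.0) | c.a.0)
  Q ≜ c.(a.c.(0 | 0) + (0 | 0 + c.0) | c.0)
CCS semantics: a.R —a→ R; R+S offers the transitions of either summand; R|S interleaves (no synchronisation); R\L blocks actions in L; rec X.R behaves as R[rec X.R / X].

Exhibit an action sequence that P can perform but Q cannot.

cca

LTS(P): 8 reachable states
  u0 = c.(a.c.(0 | 0) + (0 | 0 + c.0) | c.a.0) :: ··c··> u1
  u1 = a.c.(0 | 0) + (0 | 0 + c.0) | c.a.0 :: ··a··> u2, ··c··> u3, ··c··> u4
  u2 = c.(0 | 0) :: ··c··> u5
  u3 = (0 | 0 + c.0) | a.0 :: ··a··> u6, ··c··> u7
  u4 = 0 | c.a.0 :: ··c··> u7
  u5 = 0 | 0 :: stopped
  u6 = (0 | 0 + c.0) | 0 :: ··c··> u5
  u7 = 0 | a.0 :: ··a··> u5
LTS(Q): 6 reachable states
  v0 = c.(a.c.(0 | 0) + (0 | 0 + c.0) | c.0) :: ··c··> v1
  v1 = a.c.(0 | 0) + (0 | 0 + c.0) | c.0 :: ··a··> v2, ··c··> v3, ··c··> v4
  v2 = c.(0 | 0) :: ··c··> v5
  v3 = (0 | 0 + c.0) | 0 :: ··c··> v5
  v4 = 0 | c.0 :: ··c··> v5
  v5 = 0 | 0 :: stopped
Run σ = ⟨cca⟩ on P: start {u0}
  step 1 (c): {u1}
  step 2 (c): {u3, u4}
  step 3 (a): {u6}
  P completes σ.
Run σ = ⟨cca⟩ on Q: start {v0}
  step 1 (c): {v1}
  step 2 (c): {v3, v4}
  step 3 (a): no successor for Q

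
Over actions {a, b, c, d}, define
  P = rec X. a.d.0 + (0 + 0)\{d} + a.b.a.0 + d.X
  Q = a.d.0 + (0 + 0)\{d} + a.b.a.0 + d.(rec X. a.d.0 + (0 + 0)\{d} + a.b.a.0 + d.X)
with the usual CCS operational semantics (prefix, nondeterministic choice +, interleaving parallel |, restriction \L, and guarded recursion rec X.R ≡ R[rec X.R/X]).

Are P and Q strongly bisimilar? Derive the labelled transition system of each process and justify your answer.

YES

Reachable graph of P (5 states):
  s0 = rec X. a.d.0 + (0 + 0)\{d} + a.b.a.0 + d.X ⊢ ··a··> s1, ··a··> s2, ··d··> s0
  s1 = b.a.0 ⊢ ··b··> s3
  s2 = d.0 ⊢ ··d··> s4
  s3 = a.0 ⊢ ··a··> s4
  s4 = 0 ⊢ stopped
Reachable graph of Q (6 states):
  t0 = a.d.0 + (0 + 0)\{d} + a.b.a.0 + d.(rec X. a.d.0 + (0 + 0)\{d} + a.b.a.0 + d.X) ⊢ ··a··> t1, ··a··> t2, ··d··> t3
  t1 = b.a.0 ⊢ ··b··> t4
  t2 = d.0 ⊢ ··d··> t5
  t3 = rec X. a.d.0 + (0 + 0)\{d} + a.b.a.0 + d.X ⊢ ··a··> t1, ··a··> t2, ··d··> t3
  t4 = a.0 ⊢ ··a··> t5
  t5 = 0 ⊢ stopped
Partition-refinement fixed point:
  B0 = {s0, t0, t3}
  B1 = {s1, t1}
  B2 = {s3, t4}
  B3 = {s4, t5}
  B4 = {s2, t2}
s0 ∈ B0, t0 ∈ B0 → same block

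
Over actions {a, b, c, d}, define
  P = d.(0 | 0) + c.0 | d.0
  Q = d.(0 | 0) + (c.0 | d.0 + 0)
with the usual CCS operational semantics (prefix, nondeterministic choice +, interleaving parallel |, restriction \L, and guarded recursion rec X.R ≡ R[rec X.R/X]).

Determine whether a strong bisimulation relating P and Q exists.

P ~ Q

P's transition system — 4 states:
  s0 = d.(0 | 0) + c.0 | d.0 | --c--▸ s1, --d--▸ s2, --d--▸ s3
  s1 = 0 | d.0 | --d--▸ s2
  s2 = 0 | 0 | ·
  s3 = c.0 | 0 | --c--▸ s2
Q's transition system — 4 states:
  t0 = d.(0 | 0) + (c.0 | d.0 + 0) | --c--▸ t1, --d--▸ t2, --d--▸ t3
  t1 = 0 | d.0 | --d--▸ t2
  t2 = 0 | 0 | ·
  t3 = c.0 | 0 | --c--▸ t2
Partition-refinement fixed point:
  B0 = {s0, t0}
  B1 = {s2, t2}
  B2 = {s3, t3}
  B3 = {s1, t1}
s0 ∈ B0, t0 ∈ B0 → same block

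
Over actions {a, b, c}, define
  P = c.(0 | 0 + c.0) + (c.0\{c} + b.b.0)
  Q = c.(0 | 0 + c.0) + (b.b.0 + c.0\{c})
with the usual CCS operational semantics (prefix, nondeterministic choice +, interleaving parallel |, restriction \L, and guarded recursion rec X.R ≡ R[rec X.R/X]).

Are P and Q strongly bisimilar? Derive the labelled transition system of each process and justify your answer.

P ~ Q

LTS(P): 5 reachable states
  u0 = c.(0 | 0 + c.0) + (c.0\{c} + b.b.0) → --b--▸ u1, --c--▸ u2, --c--▸ u3
  u1 = b.0 → --b--▸ u4
  u2 = 0 | 0 + c.0 → --c--▸ u4
  u3 = 0\{c} → stopped
  u4 = 0 → stopped
LTS(Q): 5 reachable states
  v0 = c.(0 | 0 + c.0) + (b.b.0 + c.0\{c}) → --b--▸ v1, --c--▸ v2, --c--▸ v3
  v1 = b.0 → --b--▸ v4
  v2 = 0 | 0 + c.0 → --c--▸ v4
  v3 = 0\{c} → stopped
  v4 = 0 → stopped
Bisimilarity quotient blocks:
  B0 = {u0, v0}
  B1 = {u1, v1}
  B2 = {u3, u4, v3, v4}
  B3 = {u2, v2}
u0 ∈ B0, v0 ∈ B0 → same block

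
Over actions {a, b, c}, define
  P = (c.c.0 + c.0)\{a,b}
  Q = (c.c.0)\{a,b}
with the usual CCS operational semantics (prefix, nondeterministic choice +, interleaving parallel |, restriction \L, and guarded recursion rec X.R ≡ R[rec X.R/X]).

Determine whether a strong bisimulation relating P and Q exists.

Reachable graph of P (3 states):
  u0 = (c.c.0 + c.0)\{a,b} | ··c··> u1, ··c··> u2
  u1 = (c.0)\{a,b} | ··c··> u2
  u2 = 0\{a,b} | deadlocked
Reachable graph of Q (3 states):
  v0 = (c.c.0)\{a,b} | ··c··> v1
  v1 = (c.0)\{a,b} | ··c··> v2
  v2 = 0\{a,b} | deadlocked
Coarsest stable partition (strong bisimilarity classes):
  B0 = {u0}
  B1 = {u1, v1}
  B2 = {u2, v2}
  B3 = {v0}
u0 ∈ B0, v0 ∈ B3 → different blocks

NO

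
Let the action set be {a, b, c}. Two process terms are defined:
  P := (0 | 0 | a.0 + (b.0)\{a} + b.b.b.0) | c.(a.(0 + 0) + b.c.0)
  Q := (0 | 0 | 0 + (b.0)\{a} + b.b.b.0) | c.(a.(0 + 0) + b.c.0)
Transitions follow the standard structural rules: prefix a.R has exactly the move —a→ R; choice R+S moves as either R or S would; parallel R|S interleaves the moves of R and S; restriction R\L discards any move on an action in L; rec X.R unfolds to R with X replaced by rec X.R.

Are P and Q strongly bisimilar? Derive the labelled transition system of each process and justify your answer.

not bisimilar

Reachable graph of P (30 states):
  p0 = (0 | 0 | a.0 + (b.0)\{a} + b.b.b.0) | c.(a.(0 + 0) + b.c.0) has moves =a=> p1, =b=> p2, =b=> p3, =c=> p4
  p1 = 0 | 0 | 0 | c.(a.(0 + 0) + b.c.0) has moves =c=> p5
  p2 = 0\{a} | c.(a.(0 + 0) + b.c.0) has moves =c=> p6
  p3 = b.b.0 | c.(a.(0 + 0) + b.c.0) has moves =b=> p7, =c=> p8
  p4 = (0 | 0 | a.0 + (b.0)\{a} + b.b.b.0) | (a.(0 + 0) + b.c.0) has moves =a=> p5, =a=> p9, =b=> p10, =b=> p6, =b=> p8
  p5 = 0 | 0 | 0 | (a.(0 + 0) + b.c.0) has moves =a=> p11, =b=> p12
  p6 = 0\{a} | (a.(0 + 0) + b.c.0) has moves =a=> p13, =b=> p14
  p7 = b.0 | c.(a.(0 + 0) + b.c.0) has moves =b=> p15, =c=> p16
  p8 = b.b.0 | (a.(0 + 0) + b.c.0) has moves =a=> p17, =b=> p16, =b=> p18
  p9 = (0 | 0 | a.0 + (b.0)\{a} + b.b.b.0) | (0 + 0) has moves =a=> p11, =b=> p13, =b=> p17
  p10 = (0 | 0 | a.0 + (b.0)\{a} + b.b.b.0) | c.0 has moves =a=> p12, =b=> p14, =b=> p18, =c=> p19
  p11 = 0 | 0 | 0 | (0 + 0) has moves ∅
  p12 = 0 | 0 | 0 | c.0 has moves =c=> p20
  p13 = 0\{a} | (0 + 0) has moves ∅
  p14 = 0\{a} | c.0 has moves =c=> p21
  p15 = 0 | c.(a.(0 + 0) + b.c.0) has moves =c=> p22
  p16 = b.0 | (a.(0 + 0) + b.c.0) has moves =a=> p23, =b=> p22, =b=> p24
  p17 = b.b.0 | (0 + 0) has moves =b=> p23
  p18 = b.b.0 | c.0 has moves =b=> p24, =c=> p25
  p19 = (0 | 0 | a.0 + (b.0)\{a} + b.b.b.0) | 0 has moves =a=> p20, =b=> p21, =b=> p25
  p20 = 0 | 0 | 0 | 0 has moves ∅
  p21 = 0\{a} | 0 has moves ∅
  p22 = 0 | (a.(0 + 0) + b.c.0) has moves =a=> p26, =b=> p27
  p23 = b.0 | (0 + 0) has moves =b=> p26
  p24 = b.0 | c.0 has moves =b=> p27, =c=> p28
  p25 = b.b.0 | 0 has moves =b=> p28
  p26 = 0 | (0 + 0) has moves ∅
  p27 = 0 | c.0 has moves =c=> p29
  p28 = b.0 | 0 has moves =b=> p29
  p29 = 0 | 0 has moves ∅
Reachable graph of Q (25 states):
  q0 = (0 | 0 | 0 + (b.0)\{a} + b.b.b.0) | c.(a.(0 + 0) + b.c.0) has moves =b=> q1, =b=> q2, =c=> q3
  q1 = 0\{a} | c.(a.(0 + 0) + b.c.0) has moves =c=> q4
  q2 = b.b.0 | c.(a.(0 + 0) + b.c.0) has moves =b=> q5, =c=> q6
  q3 = (0 | 0 | 0 + (b.0)\{a} + b.b.b.0) | (a.(0 + 0) + b.c.0) has moves =a=> q7, =b=> q4, =b=> q6, =b=> q8
  q4 = 0\{a} | (a.(0 + 0) + b.c.0) has moves =a=> q9, =b=> q10
  q5 = b.0 | c.(a.(0 + 0) + b.c.0) has moves =b=> q11, =c=> q12
  q6 = b.b.0 | (a.(0 + 0) + b.c.0) has moves =a=> q13, =b=> q12, =b=> q14
  q7 = (0 | 0 | 0 + (b.0)\{a} + b.b.b.0) | (0 + 0) has moves =b=> q13, =b=> q9
  q8 = (0 | 0 | 0 + (b.0)\{a} + b.b.b.0) | c.0 has moves =b=> q10, =b=> q14, =c=> q15
  q9 = 0\{a} | (0 + 0) has moves ∅
  q10 = 0\{a} | c.0 has moves =c=> q16
  q11 = 0 | c.(a.(0 + 0) + b.c.0) has moves =c=> q17
  q12 = b.0 | (a.(0 + 0) + b.c.0) has moves =a=> q18, =b=> q17, =b=> q19
  q13 = b.b.0 | (0 + 0) has moves =b=> q18
  q14 = b.b.0 | c.0 has moves =b=> q19, =c=> q20
  q15 = (0 | 0 | 0 + (b.0)\{a} + b.b.b.0) | 0 has moves =b=> q16, =b=> q20
  q16 = 0\{a} | 0 has moves ∅
  q17 = 0 | (a.(0 + 0) + b.c.0) has moves =a=> q21, =b=> q22
  q18 = b.0 | (0 + 0) has moves =b=> q21
  q19 = b.0 | c.0 has moves =b=> q22, =c=> q23
  q20 = b.b.0 | 0 has moves =b=> q23
  q21 = 0 | (0 + 0) has moves ∅
  q22 = 0 | c.0 has moves =c=> q24
  q23 = b.0 | 0 has moves =b=> q24
  q24 = 0 | 0 has moves ∅
Coarsest stable partition (strong bisimilarity classes):
  B0 = {p0}
  B1 = {p4}
  B2 = {p22, p5, p6, q17, q4}
  B3 = {p11, p13, p20, p21, p26, p29, q16, q21, q24, q9}
  B4 = {p12, p14, p27, q10, q22}
  B5 = {p10}
  B6 = {p19, p9}
  B7 = {p17, p25, q13, q20}
  B8 = {p23, p28, q18, q23}
  B9 = {p18, q14}
  B10 = {p24, q19}
  B11 = {p8, q6}
  B12 = {p16, q12}
  B13 = {p1, p15, p2, q1, q11}
  B14 = {p3, q2}
  B15 = {p7, q5}
  B16 = {q0}
  B17 = {q3}
  B18 = {q15, q7}
  B19 = {q8}
p0 ∈ B0, q0 ∈ B16 → different blocks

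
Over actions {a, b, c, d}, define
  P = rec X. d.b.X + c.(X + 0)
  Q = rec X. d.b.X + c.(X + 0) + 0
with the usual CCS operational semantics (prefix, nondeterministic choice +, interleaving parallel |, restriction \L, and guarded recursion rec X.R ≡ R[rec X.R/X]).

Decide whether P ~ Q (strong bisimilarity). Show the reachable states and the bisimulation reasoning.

bisimilar

Reachable graph of P (3 states):
  m0 = rec X. d.b.X + c.(X + 0) → -c-> m1, -d-> m2
  m1 = (rec X. d.b.X + c.(X + 0)) + 0 → -c-> m1, -d-> m2
  m2 = b.(rec X. d.b.X + c.(X + 0)) → -b-> m0
Reachable graph of Q (3 states):
  n0 = rec X. d.b.X + c.(X + 0) + 0 → -c-> n1, -d-> n2
  n1 = (rec X. d.b.X + c.(X + 0) + 0) + 0 → -c-> n1, -d-> n2
  n2 = b.(rec X. d.b.X + c.(X + 0) + 0) → -b-> n0
Partition-refinement fixed point:
  B0 = {m0, m1, n0, n1}
  B1 = {m2, n2}
m0 ∈ B0, n0 ∈ B0 → same block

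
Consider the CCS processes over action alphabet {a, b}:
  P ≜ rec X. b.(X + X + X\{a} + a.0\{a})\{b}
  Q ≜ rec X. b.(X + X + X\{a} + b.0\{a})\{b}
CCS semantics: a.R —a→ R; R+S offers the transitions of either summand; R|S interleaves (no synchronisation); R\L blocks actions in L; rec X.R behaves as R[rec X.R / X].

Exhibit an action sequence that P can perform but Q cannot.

P's transition system — 3 states:
  s0 = rec X. b.(X + X + X\{a} + a.0\{a})\{b} → =b=> s1
  s1 = ((rec X. b.(X + X + X\{a} + a.0\{a})\{b}) + (rec X. b.(X + X + X\{a} + a.0\{a})\{b}) + (rec X. b.(X + X + X\{a} + a.0\{a})\{b})\{a} + a.0\{a})\{b} → =a=> s2
  s2 = 0\{a}\{b} → ∅
Q's transition system — 2 states:
  t0 = rec X. b.(X + X + X\{a} + b.0\{a})\{b} → =b=> t1
  t1 = ((rec X. b.(X + X + X\{a} + b.0\{a})\{b}) + (rec X. b.(X + X + X\{a} + b.0\{a})\{b}) + (rec X. b.(X + X + X\{a} + b.0\{a})\{b})\{a} + b.0\{a})\{b} → ∅
Executing ba from P (initial set {s0}):
  after b @ step 1: {s1}
  after a @ step 2: {s2}
  ✓ P
Executing ba from Q (initial set {t0}):
  after b @ step 1: {t1}
  after a @ step 2: ∅  — Q cannot continue

ba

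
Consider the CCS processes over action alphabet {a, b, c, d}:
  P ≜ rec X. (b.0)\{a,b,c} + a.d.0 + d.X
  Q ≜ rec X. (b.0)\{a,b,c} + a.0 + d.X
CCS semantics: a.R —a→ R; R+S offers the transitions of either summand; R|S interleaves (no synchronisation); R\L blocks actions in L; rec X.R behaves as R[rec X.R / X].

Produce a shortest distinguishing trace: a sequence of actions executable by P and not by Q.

ad

Reachable graph of P (3 states):
  m0 = rec X. (b.0)\{a,b,c} + a.d.0 + d.X → =a=> m1, =d=> m0
  m1 = d.0 → =d=> m2
  m2 = 0 → stopped
Reachable graph of Q (2 states):
  n0 = rec X. (b.0)\{a,b,c} + a.0 + d.X → =a=> n1, =d=> n0
  n1 = 0 → stopped
Trace ⟨ad⟩ through P, begin at {m0}:
  after a @ step 1: {m1}
  after d @ step 2: {m2}
  — P admits the full trace.
Trace ⟨ad⟩ through Q, begin at {n0}:
  after a @ step 1: {n1}
  after d @ step 2: ∅ (Q stuck)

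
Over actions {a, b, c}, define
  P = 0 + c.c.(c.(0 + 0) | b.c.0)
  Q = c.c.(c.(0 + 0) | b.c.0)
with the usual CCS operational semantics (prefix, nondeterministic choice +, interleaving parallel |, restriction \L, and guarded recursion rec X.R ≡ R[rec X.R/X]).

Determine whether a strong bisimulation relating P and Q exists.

P's transition system — 8 states:
  u0 = 0 + c.c.(c.(0 + 0) | b.c.0) :: ··c··> u1
  u1 = c.(c.(0 + 0) | b.c.0) :: ··c··> u2
  u2 = c.(0 + 0) | b.c.0 :: ··b··> u3, ··c··> u4
  u3 = c.(0 + 0) | c.0 :: ··c··> u5, ··c··> u6
  u4 = (0 + 0) | b.c.0 :: ··b··> u5
  u5 = (0 + 0) | c.0 :: ··c··> u7
  u6 = c.(0 + 0) | 0 :: ··c··> u7
  u7 = (0 + 0) | 0 :: (no moves)
Q's transition system — 8 states:
  v0 = c.c.(c.(0 + 0) | b.c.0) :: ··c··> v1
  v1 = c.(c.(0 + 0) | b.c.0) :: ··c··> v2
  v2 = c.(0 + 0) | b.c.0 :: ··b··> v3, ··c··> v4
  v3 = c.(0 + 0) | c.0 :: ··c··> v5, ··c··> v6
  v4 = (0 + 0) | b.c.0 :: ··b··> v5
  v5 = (0 + 0) | c.0 :: ··c··> v7
  v6 = c.(0 + 0) | 0 :: ··c··> v7
  v7 = (0 + 0) | 0 :: (no moves)
Coarsest stable partition (strong bisimilarity classes):
  B0 = {u0, v0}
  B1 = {u1, v1}
  B2 = {u2, v2}
  B3 = {u4, v4}
  B4 = {u5, u6, v5, v6}
  B5 = {u7, v7}
  B6 = {u3, v3}
u0 ∈ B0, v0 ∈ B0 → same block

YES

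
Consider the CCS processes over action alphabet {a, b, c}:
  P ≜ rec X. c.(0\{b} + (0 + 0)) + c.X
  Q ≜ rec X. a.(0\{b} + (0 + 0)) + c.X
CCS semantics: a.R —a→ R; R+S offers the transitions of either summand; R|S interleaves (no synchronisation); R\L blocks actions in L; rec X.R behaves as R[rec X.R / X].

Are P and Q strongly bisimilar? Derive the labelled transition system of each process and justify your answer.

not bisimilar

P's transition system — 2 states:
  u0 = rec X. c.(0\{b} + (0 + 0)) + c.X has moves -c-> u0, -c-> u1
  u1 = 0\{b} + (0 + 0) has moves ·
Q's transition system — 2 states:
  v0 = rec X. a.(0\{b} + (0 + 0)) + c.X has moves -a-> v1, -c-> v0
  v1 = 0\{b} + (0 + 0) has moves ·
Coarsest stable partition (strong bisimilarity classes):
  B0 = {u0}
  B1 = {u1, v1}
  B2 = {v0}
u0 ∈ B0, v0 ∈ B2 → different blocks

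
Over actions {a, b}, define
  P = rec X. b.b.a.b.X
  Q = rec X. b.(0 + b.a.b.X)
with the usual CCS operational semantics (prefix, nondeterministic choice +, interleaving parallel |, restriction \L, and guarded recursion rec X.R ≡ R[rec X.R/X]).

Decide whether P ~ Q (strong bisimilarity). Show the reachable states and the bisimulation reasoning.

P ~ Q

P's transition system — 4 states:
  m0 = rec X. b.b.a.b.X ⊢ =b=> m1
  m1 = b.a.b.(rec X. b.b.a.b.X) ⊢ =b=> m2
  m2 = a.b.(rec X. b.b.a.b.X) ⊢ =a=> m3
  m3 = b.(rec X. b.b.a.b.X) ⊢ =b=> m0
Q's transition system — 4 states:
  n0 = rec X. b.(0 + b.a.b.X) ⊢ =b=> n1
  n1 = 0 + b.a.b.(rec X. b.(0 + b.a.b.X)) ⊢ =b=> n2
  n2 = a.b.(rec X. b.(0 + b.a.b.X)) ⊢ =a=> n3
  n3 = b.(rec X. b.(0 + b.a.b.X)) ⊢ =b=> n0
Partition-refinement fixed point:
  B0 = {m0, n0}
  B1 = {m1, n1}
  B2 = {m2, n2}
  B3 = {m3, n3}
m0 ∈ B0, n0 ∈ B0 → same block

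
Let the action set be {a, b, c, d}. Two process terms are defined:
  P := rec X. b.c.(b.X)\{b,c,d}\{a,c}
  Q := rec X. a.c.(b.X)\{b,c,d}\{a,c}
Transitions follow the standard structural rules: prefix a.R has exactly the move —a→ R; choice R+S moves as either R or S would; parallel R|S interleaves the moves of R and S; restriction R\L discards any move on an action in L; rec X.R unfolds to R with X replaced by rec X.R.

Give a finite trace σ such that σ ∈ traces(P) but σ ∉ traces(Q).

P's transition system — 3 states:
  m0 = rec X. b.c.(b.X)\{b,c,d}\{a,c} :: ··b··> m1
  m1 = c.(b.(rec X. b.c.(b.X)\{b,c,d}\{a,c}))\{b,c,d}\{a,c} :: ··c··> m2
  m2 = (b.(rec X. b.c.(b.X)\{b,c,d}\{a,c}))\{b,c,d}\{a,c} :: stopped
Q's transition system — 3 states:
  n0 = rec X. a.c.(b.X)\{b,c,d}\{a,c} :: ··a··> n1
  n1 = c.(b.(rec X. a.c.(b.X)\{b,c,d}\{a,c}))\{b,c,d}\{a,c} :: ··c··> n2
  n2 = (b.(rec X. a.c.(b.X)\{b,c,d}\{a,c}))\{b,c,d}\{a,c} :: stopped
Executing b from P (initial set {m0}):
  [1] b ⇒ {m1}
  P completes σ.
Executing b from Q (initial set {n0}):
  [1] b ⇒ ∅  — Q cannot continue

b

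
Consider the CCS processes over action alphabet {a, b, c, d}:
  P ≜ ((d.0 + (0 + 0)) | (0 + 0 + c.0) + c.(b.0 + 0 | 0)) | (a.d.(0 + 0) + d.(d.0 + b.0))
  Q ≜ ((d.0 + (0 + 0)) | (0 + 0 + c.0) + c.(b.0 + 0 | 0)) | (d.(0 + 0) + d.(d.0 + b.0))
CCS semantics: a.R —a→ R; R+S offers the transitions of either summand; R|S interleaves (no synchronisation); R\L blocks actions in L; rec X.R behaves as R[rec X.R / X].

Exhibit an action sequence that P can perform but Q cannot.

LTS(P): 30 reachable states
  s0 = ((d.0 + (0 + 0)) | (0 + 0 + c.0) + c.(b.0 + 0 | 0)) | (a.d.(0 + 0) + d.(d.0 + b.0)) → ··a··> s1, ··c··> s2, ··c··> s3, ··d··> s4, ··d··> s5
  s1 = ((d.0 + (0 + 0)) | (0 + 0 + c.0) + c.(b.0 + 0 | 0)) | d.(0 + 0) → ··c··> s6, ··c··> s7, ··d··> s8, ··d··> s9
  s2 = (b.0 + 0 | 0) | (a.d.(0 + 0) + d.(d.0 + b.0)) → ··a··> s6, ··b··> s10, ··d··> s11
  s3 = (d.0 + (0 + 0)) | 0 | (a.d.(0 + 0) + d.(d.0 + b.0)) → ··a··> s7, ··d··> s12, ··d··> s13
  s4 = ((d.0 + (0 + 0)) | (0 + 0 + c.0) + c.(b.0 + 0 | 0)) | (d.0 + b.0) → ··b··> s14, ··c··> s11, ··c··> s12, ··d··> s14, ··d··> s15
  s5 = 0 | (0 + 0 + c.0) | (a.d.(0 + 0) + d.(d.0 + b.0)) → ··a··> s9, ··c··> s13, ··d··> s15
  s6 = (b.0 + 0 | 0) | d.(0 + 0) → ··b··> s16, ··d··> s17
  s7 = (d.0 + (0 + 0)) | 0 | d.(0 + 0) → ··d··> s18, ··d··> s19
  s8 = ((d.0 + (0 + 0)) | (0 + 0 + c.0) + c.(b.0 + 0 | 0)) | (0 + 0) → ··c··> s17, ··c··> s18, ··d··> s20
  s9 = 0 | (0 + 0 + c.0) | d.(0 + 0) → ··c··> s19, ··d··> s20
  s10 = 0 | (a.d.(0 + 0) + d.(d.0 + b.0)) → ··a··> s16, ··d··> s21
  s11 = (b.0 + 0 | 0) | (d.0 + b.0) → ··b··> s21, ··b··> s22, ··d··> s22
  s12 = (d.0 + (0 + 0)) | 0 | (d.0 + b.0) → ··b··> s23, ··d··> s23, ··d··> s24
  s13 = 0 | 0 | (a.d.(0 + 0) + d.(d.0 + b.0)) → ··a··> s19, ··d··> s24
  s14 = ((d.0 + (0 + 0)) | (0 + 0 + c.0) + c.(b.0 + 0 | 0)) | 0 → ··c··> s22, ··c··> s23, ··d··> s25
  s15 = 0 | (0 + 0 + c.0) | (d.0 + b.0) → ··b··> s25, ··c··> s24, ··d··> s25
  s16 = 0 | d.(0 + 0) → ··d··> s26
  s17 = (b.0 + 0 | 0) | (0 + 0) → ··b··> s26
  s18 = (d.0 + (0 + 0)) | 0 | (0 + 0) → ··d··> s27
  s19 = 0 | 0 | d.(0 + 0) → ··d··> s27
  s20 = 0 | (0 + 0 + c.0) | (0 + 0) → ··c··> s27
  s21 = 0 | (d.0 + b.0) → ··b··> s28, ··d··> s28
  s22 = (b.0 + 0 | 0) | 0 → ··b··> s28
  s23 = (d.0 + (0 + 0)) | 0 | 0 → ··d··> s29
  s24 = 0 | 0 | (d.0 + b.0) → ··b··> s29, ··d··> s29
  s25 = 0 | (0 + 0 + c.0) | 0 → ··c··> s29
  s26 = 0 | (0 + 0) → ∅
  s27 = 0 | 0 | (0 + 0) → ∅
  s28 = 0 | 0 → ∅
  s29 = 0 | 0 | 0 → ∅
LTS(Q): 24 reachable states
  t0 = ((d.0 + (0 + 0)) | (0 + 0 + c.0) + c.(b.0 + 0 | 0)) | (d.(0 + 0) + d.(d.0 + b.0)) → ··c··> t1, ··c··> t2, ··d··> t3, ··d··> t4, ··d··> t5
  t1 = (b.0 + 0 | 0) | (d.(0 + 0) + d.(d.0 + b.0)) → ··b··> t6, ··d··> t7, ··d··> t8
  t2 = (d.0 + (0 + 0)) | 0 | (d.(0 + 0) + d.(d.0 + b.0)) → ··d··> t10, ··d··> t11, ··d··> t9
  t3 = ((d.0 + (0 + 0)) | (0 + 0 + c.0) + c.(b.0 + 0 | 0)) | (0 + 0) → ··c··> t7, ··c··> t9, ··d··> t12
  t4 = ((d.0 + (0 + 0)) | (0 + 0 + c.0) + c.(b.0 + 0 | 0)) | (d.0 + b.0) → ··b··> t13, ··c··> t10, ··c··> t8, ··d··> t13, ··d··> t14
  t5 = 0 | (0 + 0 + c.0) | (d.(0 + 0) + d.(d.0 + b.0)) → ··c··> t11, ··d··> t12, ··d··> t14
  t6 = 0 | (d.(0 + 0) + d.(d.0 + b.0)) → ··d··> t15, ··d··> t16
  t7 = (b.0 + 0 | 0) | (0 + 0) → ··b··> t15
  t8 = (b.0 + 0 | 0) | (d.0 + b.0) → ··b··> t16, ··b··> t17, ··d··> t17
  t9 = (d.0 + (0 + 0)) | 0 | (0 + 0) → ··d··> t18
  t10 = (d.0 + (0 + 0)) | 0 | (d.0 + b.0) → ··b··> t19, ··d··> t19, ··d··> t20
  t11 = 0 | 0 | (d.(0 + 0) + d.(d.0 + b.0)) → ··d··> t18, ··d··> t20
  t12 = 0 | (0 + 0 + c.0) | (0 + 0) → ··c··> t18
  t13 = ((d.0 + (0 + 0)) | (0 + 0 + c.0) + c.(b.0 + 0 | 0)) | 0 → ··c··> t17, ··c··> t19, ··d··> t21
  t14 = 0 | (0 + 0 + c.0) | (d.0 + b.0) → ··b··> t21, ··c··> t20, ··d··> t21
  t15 = 0 | (0 + 0) → ∅
  t16 = 0 | (d.0 + b.0) → ··b··> t22, ··d··> t22
  t17 = (b.0 + 0 | 0) | 0 → ··b··> t22
  t18 = 0 | 0 | (0 + 0) → ∅
  t19 = (d.0 + (0 + 0)) | 0 | 0 → ··d··> t23
  t20 = 0 | 0 | (d.0 + b.0) → ··b··> t23, ··d··> t23
  t21 = 0 | (0 + 0 + c.0) | 0 → ··c··> t23
  t22 = 0 | 0 → ∅
  t23 = 0 | 0 | 0 → ∅
Trace ⟨a⟩ through P, begin at {s0}:
  step 1 (a): {s1}
  ✓ P
Trace ⟨a⟩ through Q, begin at {t0}:
  step 1 (a): ∅ (Q stuck)

a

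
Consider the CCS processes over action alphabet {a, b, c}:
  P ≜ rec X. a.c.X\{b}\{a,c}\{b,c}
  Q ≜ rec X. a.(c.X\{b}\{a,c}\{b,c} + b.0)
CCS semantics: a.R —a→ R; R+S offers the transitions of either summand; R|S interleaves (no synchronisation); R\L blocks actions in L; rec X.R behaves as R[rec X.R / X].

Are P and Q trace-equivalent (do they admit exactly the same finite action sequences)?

traces(P) ≠ traces(Q) — witness ⟨ab⟩

Reachable graph of P (3 states):
  p0 = rec X. a.c.X\{b}\{a,c}\{b,c} :: --a--▸ p1
  p1 = c.(rec X. a.c.X\{b}\{a,c}\{b,c})\{b}\{a,c}\{b,c} :: --c--▸ p2
  p2 = (rec X. a.c.X\{b}\{a,c}\{b,c})\{b}\{a,c}\{b,c} :: stopped
Reachable graph of Q (4 states):
  q0 = rec X. a.(c.X\{b}\{a,c}\{b,c} + b.0) :: --a--▸ q1
  q1 = c.(rec X. a.(c.X\{b}\{a,c}\{b,c} + b.0))\{b}\{a,c}\{b,c} + b.0 :: --b--▸ q2, --c--▸ q3
  q2 = 0 :: stopped
  q3 = (rec X. a.(c.X\{b}\{a,c}\{b,c} + b.0))\{b}\{a,c}\{b,c} :: stopped
Trace ⟨ab⟩ through Q, begin at {q0}:
  step 1 (a): {q1}
  step 2 (b): {q2}
  — Q admits the full trace.
Trace ⟨ab⟩ through P, begin at {p0}:
  step 1 (a): {p1}
  step 2 (b): ∅  — P cannot continue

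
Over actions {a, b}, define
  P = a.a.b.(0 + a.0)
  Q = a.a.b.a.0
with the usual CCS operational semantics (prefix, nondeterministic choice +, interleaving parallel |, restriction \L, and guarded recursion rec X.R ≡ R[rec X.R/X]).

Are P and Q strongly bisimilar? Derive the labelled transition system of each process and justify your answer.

bisimilar

P's transition system — 5 states:
  u0 = a.a.b.(0 + a.0) :: =a=> u1
  u1 = a.b.(0 + a.0) :: =a=> u2
  u2 = b.(0 + a.0) :: =b=> u3
  u3 = 0 + a.0 :: =a=> u4
  u4 = 0 :: deadlocked
Q's transition system — 5 states:
  v0 = a.a.b.a.0 :: =a=> v1
  v1 = a.b.a.0 :: =a=> v2
  v2 = b.a.0 :: =b=> v3
  v3 = a.0 :: =a=> v4
  v4 = 0 :: deadlocked
Partition-refinement fixed point:
  B0 = {u0, v0}
  B1 = {u1, v1}
  B2 = {u2, v2}
  B3 = {u3, v3}
  B4 = {u4, v4}
u0 ∈ B0, v0 ∈ B0 → same block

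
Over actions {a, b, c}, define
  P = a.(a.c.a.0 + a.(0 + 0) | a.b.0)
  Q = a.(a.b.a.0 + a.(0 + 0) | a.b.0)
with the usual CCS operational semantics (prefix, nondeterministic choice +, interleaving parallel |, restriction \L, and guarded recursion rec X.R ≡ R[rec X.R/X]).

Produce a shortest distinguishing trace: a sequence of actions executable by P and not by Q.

LTS(P): 10 reachable states
  p0 = a.(a.c.a.0 + a.(0 + 0) | a.b.0) :: -a-> p1
  p1 = a.c.a.0 + a.(0 + 0) | a.b.0 :: -a-> p2, -a-> p3, -a-> p4
  p2 = (0 + 0) | a.b.0 :: -a-> p5
  p3 = a.(0 + 0) | b.0 :: -a-> p5, -b-> p6
  p4 = c.a.0 :: -c-> p7
  p5 = (0 + 0) | b.0 :: -b-> p8
  p6 = a.(0 + 0) | 0 :: -a-> p8
  p7 = a.0 :: -a-> p9
  p8 = (0 + 0) | 0 :: stopped
  p9 = 0 :: stopped
LTS(Q): 10 reachable states
  q0 = a.(a.b.a.0 + a.(0 + 0) | a.b.0) :: -a-> q1
  q1 = a.b.a.0 + a.(0 + 0) | a.b.0 :: -a-> q2, -a-> q3, -a-> q4
  q2 = (0 + 0) | a.b.0 :: -a-> q5
  q3 = a.(0 + 0) | b.0 :: -a-> q5, -b-> q6
  q4 = b.a.0 :: -b-> q7
  q5 = (0 + 0) | b.0 :: -b-> q8
  q6 = a.(0 + 0) | 0 :: -a-> q8
  q7 = a.0 :: -a-> q9
  q8 = (0 + 0) | 0 :: stopped
  q9 = 0 :: stopped
Trace ⟨aac⟩ through P, begin at {p0}:
  after a @ step 1: {p1}
  after a @ step 2: {p2, p3, p4}
  after c @ step 3: {p7}
  P completes σ.
Trace ⟨aac⟩ through Q, begin at {q0}:
  after a @ step 1: {q1}
  after a @ step 2: {q2, q3, q4}
  after c @ step 3: ∅ (Q stuck)

aac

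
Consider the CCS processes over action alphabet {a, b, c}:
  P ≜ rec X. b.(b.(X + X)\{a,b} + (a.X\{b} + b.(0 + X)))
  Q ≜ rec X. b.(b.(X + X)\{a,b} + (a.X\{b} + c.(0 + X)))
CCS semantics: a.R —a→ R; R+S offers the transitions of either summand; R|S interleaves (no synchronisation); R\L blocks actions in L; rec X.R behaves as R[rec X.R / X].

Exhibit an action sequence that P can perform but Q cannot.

bbb

Reachable graph of P (5 states):
  s0 = rec X. b.(b.(X + X)\{a,b} + (a.X\{b} + b.(0 + X))) ⊢ --b--▸ s1
  s1 = b.((rec X. b.(b.(X + X)\{a,b} + (a.X\{b} + b.(0 + X)))) + (rec X. b.(b.(X + X)\{a,b} + (a.X\{b} + b.(0 + X)))))\{a,b} + (a.(rec X. b.(b.(X + X)\{a,b} + (a.X\{b} + b.(0 + X))))\{b} + b.(0 + (rec X. b.(b.(X + X)\{a,b} + (a.X\{b} + b.(0 + X)))))) ⊢ --a--▸ s2, --b--▸ s3, --b--▸ s4
  s2 = (rec X. b.(b.(X + X)\{a,b} + (a.X\{b} + b.(0 + X))))\{b} ⊢ ∅
  s3 = ((rec X. b.(b.(X + X)\{a,b} + (a.X\{b} + b.(0 + X)))) + (rec X. b.(b.(X + X)\{a,b} + (a.X\{b} + b.(0 + X)))))\{a,b} ⊢ ∅
  s4 = 0 + (rec X. b.(b.(X + X)\{a,b} + (a.X\{b} + b.(0 + X)))) ⊢ --b--▸ s1
Reachable graph of Q (5 states):
  t0 = rec X. b.(b.(X + X)\{a,b} + (a.X\{b} + c.(0 + X))) ⊢ --b--▸ t1
  t1 = b.((rec X. b.(b.(X + X)\{a,b} + (a.X\{b} + c.(0 + X)))) + (rec X. b.(b.(X + X)\{a,b} + (a.X\{b} + c.(0 + X)))))\{a,b} + (a.(rec X. b.(b.(X + X)\{a,b} + (a.X\{b} + c.(0 + X))))\{b} + c.(0 + (rec X. b.(b.(X + X)\{a,b} + (a.X\{b} + c.(0 + X)))))) ⊢ --a--▸ t2, --b--▸ t3, --c--▸ t4
  t2 = (rec X. b.(b.(X + X)\{a,b} + (a.X\{b} + c.(0 + X))))\{b} ⊢ ∅
  t3 = ((rec X. b.(b.(X + X)\{a,b} + (a.X\{b} + c.(0 + X)))) + (rec X. b.(b.(X + X)\{a,b} + (a.X\{b} + c.(0 + X)))))\{a,b} ⊢ ∅
  t4 = 0 + (rec X. b.(b.(X + X)\{a,b} + (a.X\{b} + c.(0 + X)))) ⊢ --b--▸ t1
Executing bbb from P (initial set {s0}):
  [1] b ⇒ {s1}
  [2] b ⇒ {s3, s4}
  [3] b ⇒ {s1}
  — P admits the full trace.
Executing bbb from Q (initial set {t0}):
  [1] b ⇒ {t1}
  [2] b ⇒ {t3}
  [3] b ⇒ no successor for Q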